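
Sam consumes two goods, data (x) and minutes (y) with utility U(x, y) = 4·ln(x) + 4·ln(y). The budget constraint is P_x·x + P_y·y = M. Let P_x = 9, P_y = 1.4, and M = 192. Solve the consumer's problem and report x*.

x* = 10.6667

The MRS is y/x. Set MRS = P_x/P_y.
Rearranging, P_y·y = P_x·x. Substituting into the budget gives P_x·x·(1 + 1) = M.
Demand: x*(P_x,P_y,M) = 0.5·M/P_x and y* = 0.5·M/P_y.
At P_x=9, P_y=1.4, M=192: x* = 0.5·192/9 = 10.6667.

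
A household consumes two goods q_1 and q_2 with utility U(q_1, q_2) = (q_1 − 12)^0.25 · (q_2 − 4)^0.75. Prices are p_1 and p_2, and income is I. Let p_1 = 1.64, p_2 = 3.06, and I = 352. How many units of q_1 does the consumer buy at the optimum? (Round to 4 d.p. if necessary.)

This is Cobb-Douglas in (q_1−12, q_2−4): tangency gives 0.25·p_2·(q_2−4) = 0.75·p_1·(q_1−12).
After buying the subsistence bundle (12, 4), a share 0.25 of the remaining income goes to q_1: q_1* = 12 + 0.25·(I − 12p_1 − 4p_2)/p_1.
Discretionary income = 352 − 12·1.64 − 4·3.06 = 320.08; q_1* = 12 + 0.25·320.08/1.64 = 60.7927.

q_1* = 60.7927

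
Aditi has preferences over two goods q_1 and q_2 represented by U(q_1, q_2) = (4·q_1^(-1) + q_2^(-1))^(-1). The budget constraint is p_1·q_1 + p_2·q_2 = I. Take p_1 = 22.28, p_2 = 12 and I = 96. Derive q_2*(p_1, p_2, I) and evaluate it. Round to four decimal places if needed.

Substitute q_2 = (q_2/q_1)·q_1 into the budget: q_1* = I/(p_1 + p_2·(q_2/q_1)).
Numerically q_2/q_1 = 0.681298, so q_1* = 96/(22.28 + 12·0.681298) = 3.1521 and q_2* = 0.681298·3.1521 = 2.1475.

q_2* = 2.1475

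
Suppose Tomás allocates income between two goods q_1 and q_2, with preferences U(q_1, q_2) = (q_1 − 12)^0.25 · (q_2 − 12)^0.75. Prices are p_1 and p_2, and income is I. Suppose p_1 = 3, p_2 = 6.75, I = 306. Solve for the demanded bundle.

q_1* = 27.75, q_2* = 33

Let q_1' = q_1−12, q_2' = q_2−12. MRS = (1/3)·q_2'/q_1' = p_1/p_2.
Substituting into the budget: q_1* = 12 + 0.25·(I − 12·p_1 − 12·p_2)/p_1, and q_2* = 12 + 0.75·(…)/p_2.
Discretionary income = 306 − 12·3 − 12·6.75 = 189; q_1* = 12 + 0.25·189/3 = 27.75; q_2* = 12 + 0.75·189/6.75 = 33.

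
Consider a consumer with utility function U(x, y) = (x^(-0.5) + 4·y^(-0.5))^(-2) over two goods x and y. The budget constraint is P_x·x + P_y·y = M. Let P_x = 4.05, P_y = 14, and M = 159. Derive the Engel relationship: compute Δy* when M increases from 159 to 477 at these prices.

MRS = MU_x/MU_y = (1/4)·(y/x)^(1.5). Set equal to P_x/P_y.
Hence y/x = (4·P_x/P_y)^(1/(1.5)), i.e. raised to the 2/3 power.
Substitute y = (y/x)·x into the budget: x* = M/(P_x + P_y·(y/x)).
Numerically y/x = 1.102194, so x* = 159/(4.05 + 14·1.102194) = 8.1619 and y* = 1.102194·8.1619 = 8.996.
At M' = 477: y* = 26.988. Change: 26.988 − 8.996 = 17.992.

Δy* = 17.992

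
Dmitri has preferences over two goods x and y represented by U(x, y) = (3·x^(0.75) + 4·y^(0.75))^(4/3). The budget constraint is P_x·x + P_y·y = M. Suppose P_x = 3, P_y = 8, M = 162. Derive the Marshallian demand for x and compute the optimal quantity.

MRS = MU_x/MU_y = (3/4)·(y/x)^(0.25). Set equal to P_x/P_y.
Solve for the ratio: y/x = [(4/3)·P_x/P_y]^(4).
Substitute y = (y/x)·x into the budget: x* = M/(P_x + P_y·(y/x)).
Numerically y/x = 0.0625, so x* = 162/(3 + 8·0.0625) = 46.2857.

x* = 46.2857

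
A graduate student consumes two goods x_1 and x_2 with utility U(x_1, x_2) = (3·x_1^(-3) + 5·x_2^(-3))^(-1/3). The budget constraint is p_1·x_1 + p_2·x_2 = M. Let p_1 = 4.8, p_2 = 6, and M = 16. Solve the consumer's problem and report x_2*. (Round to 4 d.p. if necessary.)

Numerically x_2/x_1 = 1.07457, so x_1* = 16/(4.8 + 6·1.07457) = 1.4225 and x_2* = 1.07457·1.4225 = 1.5286.

x_2* = 1.5286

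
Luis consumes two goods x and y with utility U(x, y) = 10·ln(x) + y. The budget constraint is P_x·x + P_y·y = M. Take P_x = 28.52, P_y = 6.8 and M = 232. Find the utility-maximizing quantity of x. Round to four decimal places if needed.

MU_x = 10/x, MU_y = 1. Tangency: 10/x = P_x/P_y.
So x*(P_x,P_y) = 10·P_y/P_x, independent of income; and y* = (M − 10·P_y)/P_y.
At the given prices: x* = 10·6.8/28.52 = 2.3843.

x* = 2.3843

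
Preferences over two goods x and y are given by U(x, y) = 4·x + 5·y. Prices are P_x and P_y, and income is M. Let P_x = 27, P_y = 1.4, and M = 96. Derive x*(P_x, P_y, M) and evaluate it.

x* = 0

Numerically: x* = 0, y* = 68.5714.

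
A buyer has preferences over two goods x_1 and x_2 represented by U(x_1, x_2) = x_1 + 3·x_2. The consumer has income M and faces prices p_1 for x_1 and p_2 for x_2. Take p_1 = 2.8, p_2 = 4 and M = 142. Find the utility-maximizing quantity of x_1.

x_2 gives more utility per dollar, so spend all income on x_2: x_2* = M/p_2, x_1* = 0.
Numerically: x_1* = 0, x_2* = 35.5.

x_1* = 0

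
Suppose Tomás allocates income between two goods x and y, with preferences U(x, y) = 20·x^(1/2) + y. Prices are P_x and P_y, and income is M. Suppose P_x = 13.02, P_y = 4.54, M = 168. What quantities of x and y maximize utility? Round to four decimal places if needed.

x* = 12.1588, y* = 2.135

Utility is quasi-linear in y; the FOC for x is 10/√x = P_x/P_y.
Thus x* = (10·P_y/P_x)² — independent of M — with the rest of income spent on y.
Plugging in: x* = (10·4.54/13.02)² = 12.1588, y* = 2.135.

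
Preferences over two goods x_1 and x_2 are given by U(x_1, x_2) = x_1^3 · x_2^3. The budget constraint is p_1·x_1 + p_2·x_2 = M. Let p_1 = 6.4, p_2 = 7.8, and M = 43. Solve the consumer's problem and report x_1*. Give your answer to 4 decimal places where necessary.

MU_x_1/MU_x_2 = (3·x_2)/(3·x_1); tangency sets this equal to p_1/p_2.
So 3·p_2·x_2 = 3·p_1·x_1; combined with the budget, a share 0.5 of income goes to x_1.
Demand: x_1*(p_1,p_2,M) = 0.5·M/p_1 and x_2* = 0.5·M/p_2.
At p_1=6.4, p_2=7.8, M=43: x_1* = 0.5·43/6.4 = 3.3594.

x_1* = 3.3594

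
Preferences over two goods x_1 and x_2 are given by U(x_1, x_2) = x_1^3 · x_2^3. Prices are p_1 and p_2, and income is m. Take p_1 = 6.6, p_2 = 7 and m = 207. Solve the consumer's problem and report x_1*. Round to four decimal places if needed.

x_1* = 15.6818

Demand: x_1*(p_1,p_2,m) = 0.5·m/p_1 and x_2* = 0.5·m/p_2.
At p_1=6.6, p_2=7, m=207: x_1* = 0.5·207/6.6 = 15.6818.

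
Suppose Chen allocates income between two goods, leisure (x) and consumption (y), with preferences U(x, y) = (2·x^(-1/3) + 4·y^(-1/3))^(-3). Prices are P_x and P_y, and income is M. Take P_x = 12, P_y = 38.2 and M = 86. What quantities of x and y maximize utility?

From the CES first-order condition, (1/2)·(y/x)^(4/3) = P_x/P_y.
Hence y/x = (2·P_x/P_y)^(1/(4/3)), i.e. raised to the 0.75 power.
Substitute y = (y/x)·x into the budget: x* = M/(P_x + P_y·(y/x)).
Numerically y/x = 0.705685, so x* = 86/(12 + 38.2·0.705685) = 2.2076 and y* = 0.705685·2.2076 = 1.5578.

x* = 2.2076, y* = 1.5578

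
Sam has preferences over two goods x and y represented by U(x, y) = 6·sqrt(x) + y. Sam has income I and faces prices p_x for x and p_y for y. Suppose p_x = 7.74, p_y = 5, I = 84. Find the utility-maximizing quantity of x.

x* = 3.7558

Thus x* = (3·p_y/p_x)² — independent of I — with the rest of income spent on y.
Plugging in: x* = (3·5/7.74)² = 3.7558.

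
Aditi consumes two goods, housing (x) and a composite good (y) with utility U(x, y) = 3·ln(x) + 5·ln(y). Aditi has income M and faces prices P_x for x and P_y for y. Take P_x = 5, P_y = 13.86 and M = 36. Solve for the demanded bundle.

MU_x/MU_y = (3·y)/(5·x); tangency sets this equal to P_x/P_y.
Rearranging, P_y·y = (5/3)·P_x·x. Substituting into the budget gives P_x·x·(1 + (5/3)) = M.
Demand: x*(P_x,P_y,M) = 0.375·M/P_x and y* = 0.625·M/P_y.
At P_x=5, P_y=13.86, M=36: x* = 0.375·36/5 = 2.7, y* = 1.6234.

x* = 2.7, y* = 1.6234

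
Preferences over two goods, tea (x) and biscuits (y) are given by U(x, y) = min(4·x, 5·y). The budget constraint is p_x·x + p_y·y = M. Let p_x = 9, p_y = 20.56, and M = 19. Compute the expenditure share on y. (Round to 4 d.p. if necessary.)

With perfect complements, no substitution: consume in ratio x:y = 5:4.
Budget: p_x·x + p_y·(4/5)·x = M, so (5·p_x + 4·p_y)·x = 5·M.
Demand: x*(p_x,p_y,M) = 5·M/(5·p_x + 4·p_y), y* = 4·M/(5·p_x + 4·p_y).
Here 5·9 + 4·20.56 = 127.24, giving x* = 0.7466 and y* = 0.5973.
Expenditure on y: 20.56·0.5973 = 12.2804; share = 0.6463.

share on y = 0.6463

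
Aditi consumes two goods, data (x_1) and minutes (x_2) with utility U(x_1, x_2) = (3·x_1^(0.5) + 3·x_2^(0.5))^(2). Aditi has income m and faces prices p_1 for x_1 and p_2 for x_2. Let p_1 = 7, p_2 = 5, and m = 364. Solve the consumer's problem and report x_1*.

x_1* = 21.6667

MU_x_1 ∝ 3·x_1^(-0.5), MU_x_2 ∝ 3·x_2^(-0.5), so MRS = (x_2/x_1)^(0.5) = p_1/p_2.
Solve for the ratio: x_2/x_1 = [p_1/p_2]^(2).
With the ratio pinned down, the budget gives x_1* = m/(p_1 + p_2·(x_2/x_1)) and x_2* = (x_2/x_1)·x_1*.
Numerically x_2/x_1 = 1.96, so x_1* = 364/(7 + 5·1.96) = 21.6667.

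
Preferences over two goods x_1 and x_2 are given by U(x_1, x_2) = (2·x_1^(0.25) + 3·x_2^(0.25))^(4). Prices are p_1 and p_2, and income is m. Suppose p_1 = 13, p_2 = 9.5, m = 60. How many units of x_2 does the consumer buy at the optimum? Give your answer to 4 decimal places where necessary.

x_2* = 4.1427

MU_x_1 ∝ 2·x_1^(-0.75), MU_x_2 ∝ 3·x_2^(-0.75), so MRS = (2/3)·(x_2/x_1)^(0.75) = p_1/p_2.
Hence x_2/x_1 = ((3/2)·p_1/p_2)^(1/(0.75)), i.e. raised to the 4/3 power.
Substitute x_2 = (x_2/x_1)·x_1 into the budget: x_1* = m/(p_1 + p_2·(x_2/x_1)).
Numerically x_2/x_1 = 2.608643, so x_1* = 60/(13 + 9.5·2.608643) = 1.5881 and x_2* = 2.608643·1.5881 = 4.1427.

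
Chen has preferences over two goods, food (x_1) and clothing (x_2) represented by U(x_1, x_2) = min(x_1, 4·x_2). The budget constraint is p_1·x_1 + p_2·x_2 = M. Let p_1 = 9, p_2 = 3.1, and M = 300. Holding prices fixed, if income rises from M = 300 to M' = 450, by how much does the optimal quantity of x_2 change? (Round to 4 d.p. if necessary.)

Δx_2* = 3.8363

Leontief preferences: the optimum is at the kink where x_1/4 = x_2/1, i.e. x_2 = (1/4)·x_1.
Budget: p_1·x_1 + p_2·(1/4)·x_1 = M, so (4·p_1 + p_2)·x_1 = 4·M.
Demand: x_1*(p_1,p_2,M) = 4·M/(4·p_1 + p_2), x_2* = M/(4·p_1 + p_2).
Here 4·9 + 3.1 = 39.1, giving x_2* = 7.6726.
At M' = 450: x_2* = 11.509. Change: 11.509 − 7.6726 = 3.8363.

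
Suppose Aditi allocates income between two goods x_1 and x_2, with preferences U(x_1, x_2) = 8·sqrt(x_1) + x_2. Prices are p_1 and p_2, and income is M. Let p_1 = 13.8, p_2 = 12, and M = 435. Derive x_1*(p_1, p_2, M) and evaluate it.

x_1* = 12.0983

Utility is quasi-linear in x_2; the FOC for x_1 is 4/√x_1 = p_1/p_2.
Thus x_1* = (4·p_2/p_1)² — independent of M — with the rest of income spent on x_2.
Plugging in: x_1* = (4·12/13.8)² = 12.0983.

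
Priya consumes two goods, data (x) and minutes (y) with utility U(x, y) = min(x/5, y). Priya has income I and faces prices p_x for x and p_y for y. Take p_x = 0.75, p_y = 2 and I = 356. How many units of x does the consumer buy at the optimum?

Leontief preferences: the optimum is at the kink where x/5 = y/1, i.e. y = (1/5)·x.
Budget: p_x·x + p_y·(1/5)·x = I, so (5·p_x + p_y)·x = 5·I.
Demand: x*(p_x,p_y,I) = 5·I/(5·p_x + p_y), y* = I/(5·p_x + p_y).
Here 5·0.75 + 2 = 5.75, giving x* = 309.5652.

x* = 309.5652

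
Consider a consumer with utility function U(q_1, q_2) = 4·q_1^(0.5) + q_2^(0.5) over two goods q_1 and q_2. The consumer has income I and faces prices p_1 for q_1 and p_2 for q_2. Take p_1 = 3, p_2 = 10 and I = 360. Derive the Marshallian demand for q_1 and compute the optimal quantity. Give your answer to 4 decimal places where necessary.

q_1* = 117.7914

MU_q_1 ∝ 4·q_1^(-0.5), MU_q_2 ∝ q_2^(-0.5), so MRS = 4·(q_2/q_1)^(0.5) = p_1/p_2.
Solve for the ratio: q_2/q_1 = [(1/4)·p_1/p_2]^(2).
Substitute q_2 = (q_2/q_1)·q_1 into the budget: q_1* = I/(p_1 + p_2·(q_2/q_1)).
Numerically q_2/q_1 = 0.005625, so q_1* = 360/(3 + 10·0.005625) = 117.7914.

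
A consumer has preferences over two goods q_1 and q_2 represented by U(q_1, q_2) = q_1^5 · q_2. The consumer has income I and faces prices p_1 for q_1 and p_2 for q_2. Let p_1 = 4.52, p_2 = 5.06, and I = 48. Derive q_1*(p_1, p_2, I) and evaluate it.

q_1* = 8.8496

The MRS is 5·q_2/q_1. Set MRS = p_1/p_2.
So 5·p_2·q_2 = p_1·q_1; combined with the budget, a share 5/6 of income goes to q_1.
Demand: q_1*(p_1,p_2,I) = 5/6·I/p_1 and q_2* = 1/6·I/p_2.
At p_1=4.52, p_2=5.06, I=48: q_1* = 5/6·48/4.52 = 8.8496.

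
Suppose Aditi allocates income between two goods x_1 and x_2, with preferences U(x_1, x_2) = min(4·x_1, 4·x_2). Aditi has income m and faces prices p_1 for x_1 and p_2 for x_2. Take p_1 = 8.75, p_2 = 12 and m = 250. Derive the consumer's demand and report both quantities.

With perfect complements, no substitution: consume in ratio x_1:x_2 = 4:4.
Budget: p_1·x_1 + p_2·x_1 = m, so (4·p_1 + 4·p_2)·x_1 = 4·m.
Demand: x_1*(p_1,p_2,m) = 4·m/(4·p_1 + 4·p_2), x_2* = 4·m/(4·p_1 + 4·p_2).
Here 4·8.75 + 4·12 = 83, giving x_1* = 12.0482 and x_2* = 12.0482.

x_1* = 12.0482, x_2* = 12.0482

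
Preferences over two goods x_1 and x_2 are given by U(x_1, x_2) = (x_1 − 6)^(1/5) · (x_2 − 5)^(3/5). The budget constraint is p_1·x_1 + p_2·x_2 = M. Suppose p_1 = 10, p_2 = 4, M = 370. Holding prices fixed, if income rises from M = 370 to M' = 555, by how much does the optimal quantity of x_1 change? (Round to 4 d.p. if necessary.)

Δx_1* = 4.625

Substituting into the budget: x_1* = 6 + 0.25·(M − 6·p_1 − 5·p_2)/p_1, and x_2* = 5 + 0.75·(…)/p_2.
Discretionary income = 370 − 6·10 − 5·4 = 290; x_1* = 6 + 0.25·290/10 = 13.25.
At M' = 555: x_1* = 17.875. Change: 17.875 − 13.25 = 4.625.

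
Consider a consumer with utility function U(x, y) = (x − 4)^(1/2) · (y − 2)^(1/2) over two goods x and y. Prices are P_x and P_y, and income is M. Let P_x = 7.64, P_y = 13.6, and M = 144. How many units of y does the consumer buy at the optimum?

This is Cobb-Douglas in (x−4, y−2): tangency gives 0.5·P_y·(y−2) = 0.5·P_x·(x−4).
After buying the subsistence bundle (4, 2), a share 0.5 of the remaining income goes to x: x* = 4 + 0.5·(M − 4P_x − 2P_y)/P_x.
Discretionary income = 144 − 4·7.64 − 2·13.6 = 86.24; y* = 2 + 0.5·86.24/13.6 = 5.1706.

y* = 5.1706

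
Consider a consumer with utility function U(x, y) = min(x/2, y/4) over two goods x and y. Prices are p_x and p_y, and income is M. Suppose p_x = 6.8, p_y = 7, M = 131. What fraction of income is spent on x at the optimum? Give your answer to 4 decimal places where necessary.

share on x = 0.3269

Leontief preferences: the optimum is at the kink where x/2 = y/4, i.e. y = 2·x.
Budget: p_x·x + p_y·2·x = M, so (2·p_x + 4·p_y)·x = 2·M.
Demand: x*(p_x,p_y,M) = 2·M/(2·p_x + 4·p_y), y* = 4·M/(2·p_x + 4·p_y).
Here 2·6.8 + 4·7 = 41.6, giving x* = 6.2981 and y* = 12.5962.
Expenditure on x: 6.8·6.2981 = 42.8269; share = 0.3269.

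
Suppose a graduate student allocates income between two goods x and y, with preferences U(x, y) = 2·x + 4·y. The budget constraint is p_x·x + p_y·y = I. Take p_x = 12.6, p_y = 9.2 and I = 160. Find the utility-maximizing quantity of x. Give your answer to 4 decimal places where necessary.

Linear utility — the consumer picks whichever good has higher MU/price: 2/12.6 = 0.1587 vs 4/9.2 = 0.4348.
y gives more utility per dollar, so spend all income on y: y* = I/p_y, x* = 0.
Numerically: x* = 0, y* = 17.3913.

x* = 0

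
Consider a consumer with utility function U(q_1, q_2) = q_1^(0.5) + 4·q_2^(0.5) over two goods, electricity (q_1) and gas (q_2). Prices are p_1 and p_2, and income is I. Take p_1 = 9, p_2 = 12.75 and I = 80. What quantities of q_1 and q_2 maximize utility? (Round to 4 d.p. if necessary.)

MRS = MU_q_1/MU_q_2 = (1/4)·(q_2/q_1)^(0.5). Set equal to p_1/p_2.
Solve for the ratio: q_2/q_1 = [4·p_1/p_2]^(2).
Substitute q_2 = (q_2/q_1)·q_1 into the budget: q_1* = I/(p_1 + p_2·(q_2/q_1)).
Numerically q_2/q_1 = 7.972318, so q_1* = 80/(9 + 12.75·7.972318) = 0.723 and q_2* = 7.972318·0.723 = 5.7641.

q_1* = 0.723, q_2* = 5.7641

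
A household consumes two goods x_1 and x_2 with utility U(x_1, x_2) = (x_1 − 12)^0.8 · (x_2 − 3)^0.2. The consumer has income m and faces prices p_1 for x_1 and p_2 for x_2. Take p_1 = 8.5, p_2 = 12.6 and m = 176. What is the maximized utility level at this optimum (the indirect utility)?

V = 2.3866

MRS = 4·(x_2−3)/(x_1−12). Tangency with p_1/p_2 gives x_2−3 = (1/4)·(p_1/p_2)·(x_1−12).
After buying the subsistence bundle (12, 3), a share 0.8 of the remaining income goes to x_1: x_1* = 12 + 0.8·(m − 12p_1 − 3p_2)/p_1.
Discretionary income = 176 − 12·8.5 − 3·12.6 = 36.2; x_1* = 12 + 0.8·36.2/8.5 = 15.4071; x_2* = 3 + 0.2·36.2/12.6 = 3.5746.
Utility at the optimum: U(15.4071, 3.5746) = 2.3866.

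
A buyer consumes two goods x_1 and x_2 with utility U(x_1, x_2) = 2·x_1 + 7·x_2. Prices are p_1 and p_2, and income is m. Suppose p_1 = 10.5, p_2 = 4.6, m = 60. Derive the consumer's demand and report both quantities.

x_1* = 0, x_2* = 13.0435

Perfect substitutes: compare marginal utility per dollar. 2/p_1 vs 7/p_2 → 0.1905 vs 1.5217.
x_2 gives more utility per dollar, so spend all income on x_2: x_2* = m/p_2, x_1* = 0.
Numerically: x_1* = 0, x_2* = 13.0435.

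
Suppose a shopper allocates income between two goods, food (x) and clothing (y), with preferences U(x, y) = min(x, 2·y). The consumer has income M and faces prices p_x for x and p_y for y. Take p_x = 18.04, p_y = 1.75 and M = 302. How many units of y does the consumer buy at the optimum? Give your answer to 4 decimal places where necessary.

y* = 7.9831

Here 2·18.04 + 1.75 = 37.83, giving y* = 7.9831.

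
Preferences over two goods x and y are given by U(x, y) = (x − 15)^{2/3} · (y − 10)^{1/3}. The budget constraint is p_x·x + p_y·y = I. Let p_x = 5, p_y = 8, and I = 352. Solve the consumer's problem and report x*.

x* = 41.2667

This is Cobb-Douglas in (x−15, y−10): tangency gives 2/3·p_y·(y−10) = 1/3·p_x·(x−15).
Substituting into the budget: x* = 15 + 2/3·(I − 15·p_x − 10·p_y)/p_x, and y* = 10 + 1/3·(…)/p_y.
Discretionary income = 352 − 15·5 − 10·8 = 197; x* = 15 + 2/3·197/5 = 41.2667.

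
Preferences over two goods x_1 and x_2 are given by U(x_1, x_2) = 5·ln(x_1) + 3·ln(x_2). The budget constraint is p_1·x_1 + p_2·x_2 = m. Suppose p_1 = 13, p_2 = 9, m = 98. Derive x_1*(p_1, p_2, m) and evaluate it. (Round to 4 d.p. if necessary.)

x_1* = 4.7115

Tangency: MRS = (5/3)·x_2/x_1 = p_1/p_2.
So 5·p_2·x_2 = 3·p_1·x_1; combined with the budget, a share 0.625 of income goes to x_1.
Demand: x_1*(p_1,p_2,m) = 0.625·m/p_1 and x_2* = 0.375·m/p_2.
At p_1=13, p_2=9, m=98: x_1* = 0.625·98/13 = 4.7115.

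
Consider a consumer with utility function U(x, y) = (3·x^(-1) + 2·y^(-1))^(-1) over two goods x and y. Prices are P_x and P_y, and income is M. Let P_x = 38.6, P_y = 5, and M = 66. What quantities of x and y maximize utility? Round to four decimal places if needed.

x* = 1.3215, y* = 2.998

From the CES first-order condition, (3/2)·(y/x)^(2) = P_x/P_y.
Solve for the ratio: y/x = [(2/3)·P_x/P_y]^(0.5).
With the ratio pinned down, the budget gives x* = M/(P_x + P_y·(y/x)) and y* = (y/x)·x*.
Numerically y/x = 2.268627, so x* = 66/(38.6 + 5·2.268627) = 1.3215 and y* = 2.268627·1.3215 = 2.998.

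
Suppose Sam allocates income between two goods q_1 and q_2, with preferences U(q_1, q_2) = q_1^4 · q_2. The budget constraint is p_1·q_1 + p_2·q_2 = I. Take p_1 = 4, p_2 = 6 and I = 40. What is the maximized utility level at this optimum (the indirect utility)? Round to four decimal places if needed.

V = 5461.3333

MU_q_1/MU_q_2 = (4·q_2)/(q_1); tangency sets this equal to p_1/p_2.
Rearranging, p_2·q_2 = (1/4)·p_1·q_1. Substituting into the budget gives p_1·q_1·(1 + (1/4)) = I.
Demand: q_1*(p_1,p_2,I) = 0.8·I/p_1 and q_2* = 0.2·I/p_2.
At p_1=4, p_2=6, I=40: q_1* = 0.8·40/4 = 8, q_2* = 1.3333.
Utility at the optimum: U(8, 1.3333) = 5461.3333.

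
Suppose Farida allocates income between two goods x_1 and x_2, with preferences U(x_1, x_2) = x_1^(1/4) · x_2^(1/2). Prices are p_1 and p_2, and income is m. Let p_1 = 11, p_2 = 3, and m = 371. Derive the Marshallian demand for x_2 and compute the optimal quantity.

x_2* = 82.4444

Tangency: MRS = (1/2)·x_2/x_1 = p_1/p_2.
Rearranging, p_2·x_2 = 2·p_1·x_1. Substituting into the budget gives p_1·x_1·(1 + 2) = m.
Demand: x_1*(p_1,p_2,m) = 1/3·m/p_1 and x_2* = 2/3·m/p_2.
At p_1=11, p_2=3, m=371: x_2* = 2/3·371/3 = 82.4444.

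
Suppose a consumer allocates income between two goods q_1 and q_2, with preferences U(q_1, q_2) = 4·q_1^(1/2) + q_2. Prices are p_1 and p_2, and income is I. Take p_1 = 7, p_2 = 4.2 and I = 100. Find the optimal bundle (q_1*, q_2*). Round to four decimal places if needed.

q_1* = 1.44, q_2* = 21.4095

MU_q_1 = 2/√q_1, MU_q_2 = 1. Tangency: 2/√q_1 = p_1/p_2.
Solve: √q_1 = 2·p_2/p_1, so q_1*(p_1,p_2) = (2·p_2/p_1)², and q_2* = (I − p_1·q_1*)/p_2.
Plugging in: q_1* = (2·4.2/7)² = 1.44, q_2* = 21.4095.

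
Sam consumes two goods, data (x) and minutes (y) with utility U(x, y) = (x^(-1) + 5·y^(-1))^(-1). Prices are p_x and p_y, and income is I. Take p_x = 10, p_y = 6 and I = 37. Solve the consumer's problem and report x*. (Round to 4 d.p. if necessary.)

x* = 1.3543

From the CES first-order condition, (1/5)·(y/x)^(2) = p_x/p_y.
Solve for the ratio: y/x = [5·p_x/p_y]^(0.5).
With the ratio pinned down, the budget gives x* = I/(p_x + p_y·(y/x)) and y* = (y/x)·x*.
Numerically y/x = 2.886751, so x* = 37/(10 + 6·2.886751) = 1.3543.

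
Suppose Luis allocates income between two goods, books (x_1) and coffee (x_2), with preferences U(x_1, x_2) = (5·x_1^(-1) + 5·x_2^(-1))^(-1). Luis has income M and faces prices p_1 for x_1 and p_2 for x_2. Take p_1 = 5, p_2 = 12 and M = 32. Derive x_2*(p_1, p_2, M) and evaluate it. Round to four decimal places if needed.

With the ratio pinned down, the budget gives x_1* = M/(p_1 + p_2·(x_2/x_1)) and x_2* = (x_2/x_1)·x_1*.
Numerically x_2/x_1 = 0.645497, so x_1* = 32/(5 + 12·0.645497) = 2.5106 and x_2* = 0.645497·2.5106 = 1.6206.

x_2* = 1.6206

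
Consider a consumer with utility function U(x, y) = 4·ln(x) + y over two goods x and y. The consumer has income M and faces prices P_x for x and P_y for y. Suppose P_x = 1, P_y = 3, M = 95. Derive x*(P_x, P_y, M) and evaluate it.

So x*(P_x,P_y) = 4·P_y/P_x, independent of income; and y* = (M − 4·P_y)/P_y.
At the given prices: x* = 4·3/1 = 12.

x* = 12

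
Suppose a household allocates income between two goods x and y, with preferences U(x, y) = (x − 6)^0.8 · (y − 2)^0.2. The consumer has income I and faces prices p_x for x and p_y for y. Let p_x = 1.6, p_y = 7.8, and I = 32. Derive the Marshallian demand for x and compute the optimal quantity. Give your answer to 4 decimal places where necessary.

Let x' = x−6, y' = y−2. MRS = 4·y'/x' = p_x/p_y.
Substituting into the budget: x* = 6 + 0.8·(I − 6·p_x − 2·p_y)/p_x, and y* = 2 + 0.2·(…)/p_y.
Discretionary income = 32 − 6·1.6 − 2·7.8 = 6.8; x* = 6 + 0.8·6.8/1.6 = 9.4.

x* = 9.4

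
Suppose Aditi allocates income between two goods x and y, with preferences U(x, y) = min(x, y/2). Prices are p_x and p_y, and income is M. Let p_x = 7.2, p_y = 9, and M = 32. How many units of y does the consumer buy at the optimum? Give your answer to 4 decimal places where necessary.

Here 7.2 + 2·9 = 25.2, giving y* = 2.5397.

y* = 2.5397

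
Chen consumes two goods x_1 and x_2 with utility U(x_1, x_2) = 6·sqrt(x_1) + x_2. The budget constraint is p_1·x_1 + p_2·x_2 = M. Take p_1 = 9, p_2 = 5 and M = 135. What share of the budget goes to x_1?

share on x_1 = 0.1852

Utility is quasi-linear in x_2; the FOC for x_1 is 3/√x_1 = p_1/p_2.
Thus x_1* = (3·p_2/p_1)² — independent of M — with the rest of income spent on x_2.
Plugging in: x_1* = (3·5/9)² = 2.7778, x_2* = 22.
Expenditure on x_1: 9·2.7778 = 25; share = 0.1852.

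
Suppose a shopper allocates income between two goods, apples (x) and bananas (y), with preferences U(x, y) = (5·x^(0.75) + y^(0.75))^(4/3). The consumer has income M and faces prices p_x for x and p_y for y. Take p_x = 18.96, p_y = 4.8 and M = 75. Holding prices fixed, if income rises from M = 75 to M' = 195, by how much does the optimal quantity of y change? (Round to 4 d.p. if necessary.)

Δy* = 2.2439

MU_x ∝ 5·x^(-0.25), MU_y ∝ y^(-0.25), so MRS = 5·(y/x)^(0.25) = p_x/p_y.
Solve for the ratio: y/x = [(1/5)·p_x/p_y]^(4).
Substitute y = (y/x)·x into the budget: x* = M/(p_x + p_y·(y/x)).
Numerically y/x = 0.389501, so x* = 75/(18.96 + 4.8·0.389501) = 3.6006 and y* = 0.389501·3.6006 = 1.4025.
At M' = 195: y* = 3.6464. Change: 3.6464 − 1.4025 = 2.2439.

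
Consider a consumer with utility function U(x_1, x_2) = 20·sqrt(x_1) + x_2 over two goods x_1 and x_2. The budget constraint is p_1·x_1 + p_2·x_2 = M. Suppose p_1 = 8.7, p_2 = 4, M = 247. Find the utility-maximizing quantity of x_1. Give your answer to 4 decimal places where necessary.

MU_x_1 = 10/√x_1, MU_x_2 = 1. Tangency: 10/√x_1 = p_1/p_2.
Solve: √x_1 = 10·p_2/p_1, so x_1*(p_1,p_2) = (10·p_2/p_1)², and x_2* = (M − p_1·x_1*)/p_2.
Plugging in: x_1* = (10·4/8.7)² = 21.1389.

x_1* = 21.1389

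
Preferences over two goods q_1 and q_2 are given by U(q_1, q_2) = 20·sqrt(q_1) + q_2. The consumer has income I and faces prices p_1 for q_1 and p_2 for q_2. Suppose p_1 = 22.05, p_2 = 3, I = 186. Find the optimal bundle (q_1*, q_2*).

Thus q_1* = (10·p_2/p_1)² — independent of I — with the rest of income spent on q_2.
Plugging in: q_1* = (10·3/22.05)² = 1.8511, q_2* = 48.3946.

q_1* = 1.8511, q_2* = 48.3946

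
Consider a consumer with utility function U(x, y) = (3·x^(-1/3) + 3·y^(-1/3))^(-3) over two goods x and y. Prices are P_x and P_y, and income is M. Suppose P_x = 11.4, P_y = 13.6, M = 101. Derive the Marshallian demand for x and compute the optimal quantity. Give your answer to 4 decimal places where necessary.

x* = 4.3321

From the CES first-order condition, (y/x)^(4/3) = P_x/P_y.
Hence y/x = (P_x/P_y)^(1/(4/3)), i.e. raised to the 0.75 power.
With the ratio pinned down, the budget gives x* = M/(P_x + P_y·(y/x)) and y* = (y/x)·x*.
Numerically y/x = 0.876041, so x* = 101/(11.4 + 13.6·0.876041) = 4.3321.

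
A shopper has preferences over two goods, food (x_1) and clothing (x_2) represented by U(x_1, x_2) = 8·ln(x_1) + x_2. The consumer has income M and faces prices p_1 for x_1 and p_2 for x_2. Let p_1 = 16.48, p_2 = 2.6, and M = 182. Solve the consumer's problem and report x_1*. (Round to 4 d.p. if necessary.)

MU_x_1 = 8/x_1, MU_x_2 = 1. Tangency: 8/x_1 = p_1/p_2.
So x_1*(p_1,p_2) = 8·p_2/p_1, independent of income; and x_2* = (M − 8·p_2)/p_2.
At the given prices: x_1* = 8·2.6/16.48 = 1.2621.

x_1* = 1.2621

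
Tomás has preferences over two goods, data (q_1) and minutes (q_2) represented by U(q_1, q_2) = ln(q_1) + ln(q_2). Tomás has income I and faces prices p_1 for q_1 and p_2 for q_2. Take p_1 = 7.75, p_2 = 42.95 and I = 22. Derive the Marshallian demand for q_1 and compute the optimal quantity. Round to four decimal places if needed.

q_1* = 1.4194

The MRS is q_2/q_1. Set MRS = p_1/p_2.
So p_2·q_2 = p_1·q_1; combined with the budget, a share 0.5 of income goes to q_1.
Demand: q_1*(p_1,p_2,I) = 0.5·I/p_1 and q_2* = 0.5·I/p_2.
At p_1=7.75, p_2=42.95, I=22: q_1* = 0.5·22/7.75 = 1.4194.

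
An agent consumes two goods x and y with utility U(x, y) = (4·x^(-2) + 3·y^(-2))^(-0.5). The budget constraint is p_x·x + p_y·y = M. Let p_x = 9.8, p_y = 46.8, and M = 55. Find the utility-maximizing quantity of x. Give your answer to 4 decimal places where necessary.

x* = 1.5692

From the CES first-order condition, (4/3)·(y/x)^(3) = p_x/p_y.
Solve for the ratio: y/x = [(3/4)·p_x/p_y]^(1/3).
Substitute y = (y/x)·x into the budget: x* = M/(p_x + p_y·(y/x)).
Numerically y/x = 0.539528, so x* = 55/(9.8 + 46.8·0.539528) = 1.5692.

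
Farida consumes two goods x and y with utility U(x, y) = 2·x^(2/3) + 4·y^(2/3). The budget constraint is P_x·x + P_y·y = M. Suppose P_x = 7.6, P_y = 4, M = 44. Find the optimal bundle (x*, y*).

x* = 0.1938, y* = 10.6319

Numerically y/x = 54.872, so x* = 44/(7.6 + 4·54.872) = 0.1938 and y* = 54.872·0.1938 = 10.6319.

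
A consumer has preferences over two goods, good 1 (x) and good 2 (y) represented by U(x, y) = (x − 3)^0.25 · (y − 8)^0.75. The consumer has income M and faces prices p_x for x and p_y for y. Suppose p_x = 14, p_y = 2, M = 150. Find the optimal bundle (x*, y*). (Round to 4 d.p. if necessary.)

After buying the subsistence bundle (3, 8), a share 0.25 of the remaining income goes to x: x* = 3 + 0.25·(M − 3p_x − 8p_y)/p_x.
Discretionary income = 150 − 3·14 − 8·2 = 92; x* = 3 + 0.25·92/14 = 4.6429; y* = 8 + 0.75·92/2 = 42.5.

x* = 4.6429, y* = 42.5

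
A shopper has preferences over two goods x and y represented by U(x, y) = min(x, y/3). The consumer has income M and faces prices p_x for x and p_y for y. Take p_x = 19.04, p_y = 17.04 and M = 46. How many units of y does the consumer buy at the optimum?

y* = 1.9669

Leontief preferences: the optimum is at the kink where x/1 = y/3, i.e. y = 3·x.
Budget: p_x·x + p_y·3·x = M, so (p_x + 3·p_y)·x = M.
Demand: x*(p_x,p_y,M) = M/(p_x + 3·p_y), y* = 3·M/(p_x + 3·p_y).
Here 19.04 + 3·17.04 = 70.16, giving y* = 1.9669.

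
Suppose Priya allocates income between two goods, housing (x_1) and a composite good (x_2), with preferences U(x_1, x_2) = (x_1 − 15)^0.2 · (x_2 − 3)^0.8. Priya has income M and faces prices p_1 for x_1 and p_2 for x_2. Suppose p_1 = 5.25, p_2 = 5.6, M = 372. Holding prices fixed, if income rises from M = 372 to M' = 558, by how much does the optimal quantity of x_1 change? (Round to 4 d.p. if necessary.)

Δx_1* = 7.0857

MRS = (1/4)·(x_2−3)/(x_1−15). Tangency with p_1/p_2 gives x_2−3 = 4·(p_1/p_2)·(x_1−15).
After buying the subsistence bundle (15, 3), a share 0.2 of the remaining income goes to x_1: x_1* = 15 + 0.2·(M − 15p_1 − 3p_2)/p_1.
Discretionary income = 372 − 15·5.25 − 3·5.6 = 276.45; x_1* = 15 + 0.2·276.45/5.25 = 25.5314.
At M' = 558: x_1* = 32.6171. Change: 32.6171 − 25.5314 = 7.0857.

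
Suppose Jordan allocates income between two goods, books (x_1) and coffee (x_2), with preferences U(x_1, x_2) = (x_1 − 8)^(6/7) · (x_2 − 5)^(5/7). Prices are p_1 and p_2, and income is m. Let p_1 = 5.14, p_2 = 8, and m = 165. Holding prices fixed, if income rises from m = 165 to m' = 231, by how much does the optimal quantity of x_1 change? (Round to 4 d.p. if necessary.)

MRS = (6/5)·(x_2−5)/(x_1−8). Tangency with p_1/p_2 gives x_2−5 = (5/6)·(p_1/p_2)·(x_1−8).
After buying the subsistence bundle (8, 5), a share 6/11 of the remaining income goes to x_1: x_1* = 8 + 6/11·(m − 8p_1 − 5p_2)/p_1.
Discretionary income = 165 − 8·5.14 − 5·8 = 83.88; x_1* = 8 + 6/11·83.88/5.14 = 16.9013.
At m' = 231: x_1* = 23.9052. Change: 23.9052 − 16.9013 = 7.0039.

Δx_1* = 7.0039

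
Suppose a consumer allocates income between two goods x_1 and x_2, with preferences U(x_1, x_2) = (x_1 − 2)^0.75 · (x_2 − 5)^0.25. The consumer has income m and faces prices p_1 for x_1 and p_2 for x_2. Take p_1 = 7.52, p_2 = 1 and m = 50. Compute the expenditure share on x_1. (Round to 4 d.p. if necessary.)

Let x_1' = x_1−2, x_2' = x_2−5. MRS = 3·x_2'/x_1' = p_1/p_2.
After buying the subsistence bundle (2, 5), a share 0.75 of the remaining income goes to x_1: x_1* = 2 + 0.75·(m − 2p_1 − 5p_2)/p_1.
Discretionary income = 50 − 2·7.52 − 5·1 = 29.96; x_1* = 2 + 0.75·29.96/7.52 = 4.988; x_2* = 5 + 0.25·29.96/1 = 12.49.
Expenditure on x_1: 7.52·4.988 = 37.51; share = 0.7502.

share on x_1 = 0.7502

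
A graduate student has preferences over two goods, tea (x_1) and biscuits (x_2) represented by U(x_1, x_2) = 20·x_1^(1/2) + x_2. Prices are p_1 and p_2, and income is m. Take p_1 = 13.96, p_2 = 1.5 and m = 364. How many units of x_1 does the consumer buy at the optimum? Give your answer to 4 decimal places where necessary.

x_1* = 1.1545

Thus x_1* = (10·p_2/p_1)² — independent of m — with the rest of income spent on x_2.
Plugging in: x_1* = (10·1.5/13.96)² = 1.1545.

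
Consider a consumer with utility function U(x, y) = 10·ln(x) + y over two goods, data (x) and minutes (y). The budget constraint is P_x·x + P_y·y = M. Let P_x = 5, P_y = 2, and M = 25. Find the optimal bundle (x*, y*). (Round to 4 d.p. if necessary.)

So x*(P_x,P_y) = 10·P_y/P_x, independent of income; and y* = (M − 10·P_y)/P_y.
At the given prices: x* = 10·2/5 = 4, and y* = 2.5.

x* = 4, y* = 2.5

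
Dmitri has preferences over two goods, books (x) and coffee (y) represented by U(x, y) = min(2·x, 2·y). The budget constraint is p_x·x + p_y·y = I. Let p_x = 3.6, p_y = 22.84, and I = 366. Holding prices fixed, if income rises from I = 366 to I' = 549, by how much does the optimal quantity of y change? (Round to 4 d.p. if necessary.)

Δy* = 6.9213

Demand: x*(p_x,p_y,I) = 2·I/(2·p_x + 2·p_y), y* = 2·I/(2·p_x + 2·p_y).
Here 2·3.6 + 2·22.84 = 52.88, giving y* = 13.8427.
At I' = 549: y* = 20.764. Change: 20.764 − 13.8427 = 6.9213.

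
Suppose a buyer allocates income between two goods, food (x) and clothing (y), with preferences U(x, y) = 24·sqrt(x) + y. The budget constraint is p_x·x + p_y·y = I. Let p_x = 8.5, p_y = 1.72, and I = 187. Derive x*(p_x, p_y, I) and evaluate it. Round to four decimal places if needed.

x* = 5.8963

Set MRS = p_x/p_y: 12·x^(−1/2) = p_x/p_y.
Thus x* = (12·p_y/p_x)² — independent of I — with the rest of income spent on y.
Plugging in: x* = (12·1.72/8.5)² = 5.8963.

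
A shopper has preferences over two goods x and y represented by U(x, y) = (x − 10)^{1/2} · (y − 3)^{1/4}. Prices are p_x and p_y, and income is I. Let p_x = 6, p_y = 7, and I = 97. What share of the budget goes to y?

share on y = 0.2715

This is Cobb-Douglas in (x−10, y−3): tangency gives 0.5·p_y·(y−3) = 0.25·p_x·(x−10).
Substituting into the budget: x* = 10 + 2/3·(I − 10·p_x − 3·p_y)/p_x, and y* = 3 + 1/3·(…)/p_y.
Discretionary income = 97 − 10·6 − 3·7 = 16; x* = 10 + 2/3·16/6 = 11.7778; y* = 3 + 1/3·16/7 = 3.7619.
Expenditure on y: 7·3.7619 = 26.3333; share = 0.2715.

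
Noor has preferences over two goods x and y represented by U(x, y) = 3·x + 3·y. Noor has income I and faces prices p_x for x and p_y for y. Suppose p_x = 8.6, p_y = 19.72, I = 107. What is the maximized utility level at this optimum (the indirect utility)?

Linear utility — the consumer picks whichever good has higher MU/price: 3/8.6 = 0.3488 vs 3/19.72 = 0.1521.
x gives more utility per dollar, so spend all income on x: x* = I/p_x, y* = 0.
Numerically: x* = 12.4419, y* = 0.
Utility at the optimum: U(12.4419, 0) = 37.3256.

V = 37.3256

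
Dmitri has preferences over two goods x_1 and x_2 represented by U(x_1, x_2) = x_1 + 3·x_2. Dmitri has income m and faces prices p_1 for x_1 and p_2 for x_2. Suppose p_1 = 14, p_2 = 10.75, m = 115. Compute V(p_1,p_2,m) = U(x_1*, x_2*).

Linear utility — the consumer picks whichever good has higher MU/price: 1/14 = 0.0714 vs 3/10.75 = 0.2791.
x_2 gives more utility per dollar, so spend all income on x_2: x_2* = m/p_2, x_1* = 0.
Numerically: x_1* = 0, x_2* = 10.6977.
Utility at the optimum: U(0, 10.6977) = 32.093.

V = 32.093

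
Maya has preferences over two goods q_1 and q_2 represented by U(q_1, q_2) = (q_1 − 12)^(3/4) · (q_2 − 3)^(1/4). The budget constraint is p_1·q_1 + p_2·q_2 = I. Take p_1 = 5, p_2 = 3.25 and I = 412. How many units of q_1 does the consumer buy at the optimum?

q_1* = 63.3375

Substituting into the budget: q_1* = 12 + 0.75·(I − 12·p_1 − 3·p_2)/p_1, and q_2* = 3 + 0.25·(…)/p_2.
Discretionary income = 412 − 12·5 − 3·3.25 = 342.25; q_1* = 12 + 0.75·342.25/5 = 63.3375.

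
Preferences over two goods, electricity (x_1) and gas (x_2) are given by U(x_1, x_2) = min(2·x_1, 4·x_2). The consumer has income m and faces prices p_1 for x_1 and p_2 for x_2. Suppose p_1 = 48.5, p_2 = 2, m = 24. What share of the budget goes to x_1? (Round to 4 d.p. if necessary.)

Leontief preferences: the optimum is at the kink where x_1/4 = x_2/2, i.e. x_2 = (1/2)·x_1.
Budget: p_1·x_1 + p_2·(1/2)·x_1 = m, so (4·p_1 + 2·p_2)·x_1 = 4·m.
Demand: x_1*(p_1,p_2,m) = 4·m/(4·p_1 + 2·p_2), x_2* = 2·m/(4·p_1 + 2·p_2).
Here 4·48.5 + 2·2 = 198, giving x_1* = 0.4848 and x_2* = 0.2424.
Expenditure on x_1: 48.5·0.4848 = 23.5152; share = 0.9798.

share on x_1 = 0.9798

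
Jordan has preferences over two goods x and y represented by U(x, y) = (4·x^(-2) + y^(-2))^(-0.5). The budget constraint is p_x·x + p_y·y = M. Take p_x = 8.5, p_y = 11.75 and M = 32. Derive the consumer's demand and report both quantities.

Numerically y/x = 0.56551, so x* = 32/(8.5 + 11.75·0.56551) = 2.1129 and y* = 0.56551·2.1129 = 1.1949.

x* = 2.1129, y* = 1.1949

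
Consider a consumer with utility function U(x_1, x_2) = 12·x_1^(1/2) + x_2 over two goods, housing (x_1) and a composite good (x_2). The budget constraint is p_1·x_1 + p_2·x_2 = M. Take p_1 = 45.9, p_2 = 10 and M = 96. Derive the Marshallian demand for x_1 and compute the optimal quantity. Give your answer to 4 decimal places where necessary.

Utility is quasi-linear in x_2; the FOC for x_1 is 6/√x_1 = p_1/p_2.
Solve: √x_1 = 6·p_2/p_1, so x_1*(p_1,p_2) = (6·p_2/p_1)², and x_2* = (M − p_1·x_1*)/p_2.
Plugging in: x_1* = (6·10/45.9)² = 1.7087.

x_1* = 1.7087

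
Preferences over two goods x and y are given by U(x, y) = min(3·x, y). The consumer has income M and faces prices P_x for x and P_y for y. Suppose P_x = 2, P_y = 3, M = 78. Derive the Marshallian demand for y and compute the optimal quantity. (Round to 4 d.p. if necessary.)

y* = 21.2727

Leontief preferences: the optimum is at the kink where x/1 = y/3, i.e. y = 3·x.
Budget: P_x·x + P_y·3·x = M, so (P_x + 3·P_y)·x = M.
Demand: x*(P_x,P_y,M) = M/(P_x + 3·P_y), y* = 3·M/(P_x + 3·P_y).
Here 2 + 3·3 = 11, giving y* = 21.2727.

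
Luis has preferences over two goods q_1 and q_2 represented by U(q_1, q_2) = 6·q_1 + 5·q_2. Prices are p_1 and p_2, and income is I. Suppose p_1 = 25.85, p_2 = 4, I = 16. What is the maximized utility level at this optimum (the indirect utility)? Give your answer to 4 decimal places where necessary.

q_2 gives more utility per dollar, so spend all income on q_2: q_2* = I/p_2, q_1* = 0.
Numerically: q_1* = 0, q_2* = 4.
Utility at the optimum: U(0, 4) = 20.

V = 20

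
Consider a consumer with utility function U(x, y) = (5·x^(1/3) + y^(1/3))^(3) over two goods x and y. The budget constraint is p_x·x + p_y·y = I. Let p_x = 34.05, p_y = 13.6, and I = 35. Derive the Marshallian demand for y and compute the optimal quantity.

MU_x ∝ 5·x^(-2/3), MU_y ∝ y^(-2/3), so MRS = 5·(y/x)^(2/3) = p_x/p_y.
Hence y/x = ((1/5)·p_x/p_y)^(1/(2/3)), i.e. raised to the 1.5 power.
Substitute y = (y/x)·x into the budget: x* = I/(p_x + p_y·(y/x)).
Numerically y/x = 0.354334, so x* = 35/(34.05 + 13.6·0.354334) = 0.9005 and y* = 0.354334·0.9005 = 0.3191.

y* = 0.3191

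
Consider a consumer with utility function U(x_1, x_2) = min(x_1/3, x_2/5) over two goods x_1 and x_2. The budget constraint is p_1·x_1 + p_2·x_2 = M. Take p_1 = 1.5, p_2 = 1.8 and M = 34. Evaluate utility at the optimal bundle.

V = 2.5185

Demand: x_1*(p_1,p_2,M) = 3·M/(3·p_1 + 5·p_2), x_2* = 5·M/(3·p_1 + 5·p_2).
Here 3·1.5 + 5·1.8 = 13.5, giving x_1* = 7.5556 and x_2* = 12.5926.
Utility at the optimum: U(7.5556, 12.5926) = 2.5185.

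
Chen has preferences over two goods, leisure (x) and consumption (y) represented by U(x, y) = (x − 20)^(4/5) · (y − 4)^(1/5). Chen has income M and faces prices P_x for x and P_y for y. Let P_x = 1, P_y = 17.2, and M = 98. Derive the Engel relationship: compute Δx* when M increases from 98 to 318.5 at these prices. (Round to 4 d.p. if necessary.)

Δx* = 176.4

MRS = 4·(y−4)/(x−20). Tangency with P_x/P_y gives y−4 = (1/4)·(P_x/P_y)·(x−20).
After buying the subsistence bundle (20, 4), a share 0.8 of the remaining income goes to x: x* = 20 + 0.8·(M − 20P_x − 4P_y)/P_x.
Discretionary income = 98 − 20·1 − 4·17.2 = 9.2; x* = 20 + 0.8·9.2/1 = 27.36.
At M' = 318.5: x* = 203.76. Change: 203.76 − 27.36 = 176.4.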